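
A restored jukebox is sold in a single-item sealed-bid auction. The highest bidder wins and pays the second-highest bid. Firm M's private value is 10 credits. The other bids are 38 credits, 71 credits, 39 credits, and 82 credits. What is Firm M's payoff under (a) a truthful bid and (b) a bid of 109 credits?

The highest competing bid is 82 credits.
Bidding truthfully at 10 credits: the top bid is 82 credits (a rival), so Firm M loses. Payoff = 0 credits.
Bidding 109 credits: Firm M has the top bid, wins, and pays the second-highest bid 82 credits. Payoff = 10 credits − 82 credits = -72 credits.

(a) 0 credits  (b) -72 credits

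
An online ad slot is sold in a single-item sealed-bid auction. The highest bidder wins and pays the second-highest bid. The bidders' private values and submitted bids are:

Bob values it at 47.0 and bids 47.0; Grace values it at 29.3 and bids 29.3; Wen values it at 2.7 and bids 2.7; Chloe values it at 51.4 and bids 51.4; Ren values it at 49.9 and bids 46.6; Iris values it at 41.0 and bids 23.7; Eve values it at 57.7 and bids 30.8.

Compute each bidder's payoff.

Bids in descending order: Chloe 51.4 > Bob 47.0 > Ren 46.6 > Eve 30.8 > Grace 29.3 > Iris 23.7 > Wen 2.7.
Chloe has the top bid and wins; the price is the second-highest bid, 47.0.
Chloe's payoff = 51.4 − 47.0 = 4.4. All other bidders lose, so their payoff is 0.

Payoffs: Bob 0.0, Grace 0.0, Wen 0.0, Chloe 4.4, Ren 0.0, Iris 0.0, Eve 0.0.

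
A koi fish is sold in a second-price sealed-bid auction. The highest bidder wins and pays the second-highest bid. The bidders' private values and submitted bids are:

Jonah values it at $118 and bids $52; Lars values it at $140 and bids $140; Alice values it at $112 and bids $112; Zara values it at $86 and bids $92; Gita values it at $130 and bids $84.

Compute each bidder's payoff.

Payoffs: Jonah $0, Lars $28, Alice $0, Zara $0, Gita $0.

Ranking the bids: Lars $140; Alice $112; Zara $92; Gita $84; Jonah $52.
Lars has the top bid and wins; the price is the second-highest bid, $112.
Lars's payoff = $140 − $112 = $28. All other bidders lose, so their payoff is 0.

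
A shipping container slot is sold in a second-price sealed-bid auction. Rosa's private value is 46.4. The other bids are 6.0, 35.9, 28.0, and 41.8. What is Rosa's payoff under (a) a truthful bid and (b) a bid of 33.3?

Truthful: 4.6; alternative: 0.0.

The highest competing bid is 41.8.
Bidding truthfully at 46.4: Rosa has the top bid, wins, and pays the second-highest bid 41.8. Payoff = 46.4 − 41.8 = 4.6.
Bidding 33.3: the top bid is 41.8 (a rival), so Rosa loses. Payoff = 0.0.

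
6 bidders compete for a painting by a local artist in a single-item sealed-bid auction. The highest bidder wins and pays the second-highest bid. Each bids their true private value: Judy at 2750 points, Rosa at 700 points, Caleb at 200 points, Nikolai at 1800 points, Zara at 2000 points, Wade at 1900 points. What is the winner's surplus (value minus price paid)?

Ordered from highest: Judy 2750 points; Zara 2000 points; Wade 1900 points; Nikolai 1800 points; Rosa 700 points; Caleb 200 points.
Judy wins with the top bid and pays the second-highest, 2000 points.
Surplus = 2750 points − 2000 points = 750 points.

Surplus = 750 points.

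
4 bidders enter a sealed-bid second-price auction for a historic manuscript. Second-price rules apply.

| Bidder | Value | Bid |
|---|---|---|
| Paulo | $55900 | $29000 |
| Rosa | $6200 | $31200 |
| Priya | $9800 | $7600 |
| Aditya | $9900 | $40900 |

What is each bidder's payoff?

Ordered from highest: Aditya $40900 > Rosa $31200 > Paulo $29000 > Priya $7600.
Aditya has the top bid and wins; the price is the second-highest bid, $31200.
Aditya's payoff = $9900 − $31200 = -$21300. All other bidders lose, so their payoff is 0.

Paulo $0, Rosa $0, Priya $0, Aditya -$21300.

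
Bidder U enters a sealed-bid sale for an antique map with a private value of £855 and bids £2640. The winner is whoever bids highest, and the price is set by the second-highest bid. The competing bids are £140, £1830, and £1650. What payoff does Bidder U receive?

-£975

Highest competing bid: £1830.
Bidder U's bid £2640 is the highest overall, so Bidder U wins and pays the second-highest bid, £1830.
Payoff = value − price = £855 − £1830 = -£975.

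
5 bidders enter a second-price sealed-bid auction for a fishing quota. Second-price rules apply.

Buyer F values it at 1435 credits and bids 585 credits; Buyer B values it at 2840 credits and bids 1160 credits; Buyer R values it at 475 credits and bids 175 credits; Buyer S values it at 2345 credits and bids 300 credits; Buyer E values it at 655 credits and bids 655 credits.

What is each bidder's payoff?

Payoffs: Buyer F 0 credits, Buyer B 2185 credits, Buyer R 0 credits, Buyer S 0 credits, Buyer E 0 credits.

Ordered from highest: Buyer B 1160 credits > Buyer E 655 credits > Buyer F 585 credits > Buyer S 300 credits > Buyer R 175 credits.
Buyer B has the top bid and wins; the price is the second-highest bid, 655 credits.
Buyer B's payoff = 2840 credits − 655 credits = 2185 credits. All other bidders lose, so their payoff is 0.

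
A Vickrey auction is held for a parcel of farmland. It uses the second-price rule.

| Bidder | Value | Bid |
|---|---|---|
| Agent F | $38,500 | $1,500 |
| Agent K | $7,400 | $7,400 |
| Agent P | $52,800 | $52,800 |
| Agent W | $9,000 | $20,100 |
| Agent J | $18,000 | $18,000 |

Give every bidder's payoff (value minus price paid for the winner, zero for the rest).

Ranking the bids: Agent P $52,800, then Agent W $20,100, then Agent J $18,000, then Agent K $7,400, then Agent F $1,500.
Agent P has the top bid and wins; the price is the second-highest bid, $20,100.
Agent P's payoff = $52,800 − $20,100 = $32,700. All other bidders lose, so their payoff is 0.

Payoffs: Agent F $0, Agent K $0, Agent P $32,700, Agent W $0, Agent J $0.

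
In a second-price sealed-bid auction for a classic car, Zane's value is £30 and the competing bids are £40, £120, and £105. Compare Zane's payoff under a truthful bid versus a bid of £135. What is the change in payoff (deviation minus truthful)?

The highest competing bid is £120.
Bidding truthfully at £30: the top bid is £120 (a rival), so Zane loses. Payoff = £0.
Bidding £135: Zane has the top bid, wins, and pays the second-highest bid £120. Payoff = £30 − £120 = -£90.
Change = -£90 − £0 = -£90.

Change in payoff: -£90.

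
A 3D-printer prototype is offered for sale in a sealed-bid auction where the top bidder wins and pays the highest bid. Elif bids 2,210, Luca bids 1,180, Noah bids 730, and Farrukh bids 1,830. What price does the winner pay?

Ordered from highest: Elif 2,210 > Farrukh 1,830 > Luca 1,180 > Noah 730.
Elif is the highest bidder, so Elif wins.
Under the first-price rule, the price is the highest bid: 2,210.

The winner pays 2,210.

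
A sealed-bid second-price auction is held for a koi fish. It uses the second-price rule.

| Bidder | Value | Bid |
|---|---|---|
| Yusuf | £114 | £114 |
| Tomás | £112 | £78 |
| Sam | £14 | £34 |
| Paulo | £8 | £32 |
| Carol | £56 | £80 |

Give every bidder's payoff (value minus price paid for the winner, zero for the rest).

Ranking the bids: Yusuf £114, then Carol £80, then Tomás £78, then Sam £34, then Paulo £32.
Yusuf has the top bid and wins; the price is the second-highest bid, £80.
Yusuf's payoff = £114 − £80 = £34. All other bidders lose, so their payoff is 0.

Yusuf £34, Tomás £0, Sam £0, Paulo £0, Carol £0.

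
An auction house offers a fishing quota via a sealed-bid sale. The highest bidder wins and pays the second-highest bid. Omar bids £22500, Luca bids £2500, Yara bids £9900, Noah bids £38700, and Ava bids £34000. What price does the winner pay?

£34000

Ordered from highest: Noah £38700; Ava £34000; Omar £22500; Yara £9900; Luca £2500.
Noah has the highest bid, so Noah wins.
The second-highest bid is £34000, so that is what Noah pays.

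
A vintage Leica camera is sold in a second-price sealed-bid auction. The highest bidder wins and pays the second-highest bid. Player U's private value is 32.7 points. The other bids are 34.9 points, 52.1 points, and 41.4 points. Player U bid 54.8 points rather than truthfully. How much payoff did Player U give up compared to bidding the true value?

19.4 points

The highest competing bid is 52.1 points.
Bidding truthfully at 32.7 points: the top bid is 52.1 points (a rival), so Player U loses. Payoff = 0.0 points.
Bidding 54.8 points: Player U has the top bid, wins, and pays the second-highest bid 52.1 points. Payoff = 32.7 points − 52.1 points = -19.4 points.
Regret = truthful payoff − actual payoff = 0.0 points − -19.4 points = 19.4 points.
Deviating from a truthful bid can only lose payoff in a second-price auction — never gain.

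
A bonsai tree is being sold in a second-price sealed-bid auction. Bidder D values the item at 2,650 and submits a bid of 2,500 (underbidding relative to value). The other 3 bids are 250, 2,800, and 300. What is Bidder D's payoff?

Highest competing bid: 2,800.
Bidder D's bid 2,500 is not the highest, so Bidder D loses, pays nothing, and earns zero payoff.

0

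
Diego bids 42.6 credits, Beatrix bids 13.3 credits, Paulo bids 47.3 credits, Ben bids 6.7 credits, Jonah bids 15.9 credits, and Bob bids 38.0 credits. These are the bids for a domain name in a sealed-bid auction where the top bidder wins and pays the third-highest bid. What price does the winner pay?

Ordered from highest: Paulo 47.3 credits > Diego 42.6 credits > Bob 38.0 credits > Jonah 15.9 credits > Beatrix 13.3 credits > Ben 6.7 credits.
Paulo is the highest bidder, so Paulo wins.
Under the third-price rule, the price is the third-highest bid: 38.0 credits.

38.0 credits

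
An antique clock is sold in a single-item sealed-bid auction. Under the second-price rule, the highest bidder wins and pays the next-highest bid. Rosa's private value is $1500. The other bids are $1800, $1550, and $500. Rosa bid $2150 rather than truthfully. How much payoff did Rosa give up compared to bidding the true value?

The highest competing bid is $1800.
Bidding truthfully at $1500: the top bid is $1800 (a rival), so Rosa loses. Payoff = $0.
Bidding $2150: Rosa has the top bid, wins, and pays the second-highest bid $1800. Payoff = $1500 − $1800 = -$300.
Regret = truthful payoff − actual payoff = $0 − -$300 = $300.

Payoff forgone: $300.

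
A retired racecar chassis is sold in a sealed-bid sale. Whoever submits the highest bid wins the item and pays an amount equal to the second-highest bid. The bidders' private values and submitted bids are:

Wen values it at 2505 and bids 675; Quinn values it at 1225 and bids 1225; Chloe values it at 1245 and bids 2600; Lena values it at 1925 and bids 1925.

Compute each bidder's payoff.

Ranking the bids: Chloe 2600 > Lena 1925 > Quinn 1225 > Wen 675.
Chloe has the top bid and wins; the price is the second-highest bid, 1925.
Chloe's payoff = 1245 − 1925 = -680. All other bidders lose, so their payoff is 0.

Wen 0, Quinn 0, Chloe -680, Lena 0.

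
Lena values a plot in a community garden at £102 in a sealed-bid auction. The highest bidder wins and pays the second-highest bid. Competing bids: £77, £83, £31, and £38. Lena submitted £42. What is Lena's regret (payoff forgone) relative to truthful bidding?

£19

The highest competing bid is £83.
Bidding truthfully at £102: Lena has the top bid, wins, and pays the second-highest bid £83. Payoff = £102 − £83 = £19.
Bidding £42: the top bid is £83 (a rival), so Lena loses. Payoff = £0.
Regret = truthful payoff − actual payoff = £19 − £0 = £19.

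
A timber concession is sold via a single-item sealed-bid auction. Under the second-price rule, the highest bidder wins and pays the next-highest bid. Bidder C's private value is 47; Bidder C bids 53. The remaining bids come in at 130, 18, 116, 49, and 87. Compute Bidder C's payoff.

Payoff = 0.

Highest competing bid: 130.
Bidder C's bid 53 is not the highest, so Bidder C loses, pays nothing, and earns zero payoff.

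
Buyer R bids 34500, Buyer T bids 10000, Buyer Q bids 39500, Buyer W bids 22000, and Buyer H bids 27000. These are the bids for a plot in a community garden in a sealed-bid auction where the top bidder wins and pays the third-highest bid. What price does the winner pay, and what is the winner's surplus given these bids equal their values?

Bids in descending order: Buyer Q 39500 > Buyer R 34500 > Buyer H 27000 > Buyer W 22000 > Buyer T 10000.
Buyer Q is the highest bidder, so Buyer Q wins.
Under the third-price rule, the price is the third-highest bid: 27000.
Surplus = 39500 − 27000 = 12500.

Price 27000; surplus 12500.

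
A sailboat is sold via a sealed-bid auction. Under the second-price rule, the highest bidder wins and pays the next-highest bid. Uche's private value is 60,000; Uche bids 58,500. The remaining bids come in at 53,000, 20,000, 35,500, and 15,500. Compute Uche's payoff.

Payoff = 7,000.

Highest competing bid: 53,000.
Uche's bid 58,500 is the highest overall, so Uche wins and pays the second-highest bid, 53,000.
Payoff = value − price = 60,000 − 53,000 = 7,000.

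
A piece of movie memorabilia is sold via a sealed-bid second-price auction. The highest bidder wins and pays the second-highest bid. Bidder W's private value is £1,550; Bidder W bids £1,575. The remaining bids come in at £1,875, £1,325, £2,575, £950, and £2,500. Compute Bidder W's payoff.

£0

Highest competing bid: £2,575.
Bidder W's bid £1,575 is not the highest, so Bidder W loses, pays nothing, and earns zero payoff.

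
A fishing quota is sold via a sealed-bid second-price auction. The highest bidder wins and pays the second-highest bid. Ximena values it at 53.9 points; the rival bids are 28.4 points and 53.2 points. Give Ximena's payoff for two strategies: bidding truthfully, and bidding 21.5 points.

The highest competing bid is 53.2 points.
Bidding truthfully at 53.9 points: Ximena has the top bid, wins, and pays the second-highest bid 53.2 points. Payoff = 53.9 points − 53.2 points = 0.7 points.
Bidding 21.5 points: the top bid is 53.2 points (a rival), so Ximena loses. Payoff = 0.0 points.

(a) 0.7 points  (b) 0.0 points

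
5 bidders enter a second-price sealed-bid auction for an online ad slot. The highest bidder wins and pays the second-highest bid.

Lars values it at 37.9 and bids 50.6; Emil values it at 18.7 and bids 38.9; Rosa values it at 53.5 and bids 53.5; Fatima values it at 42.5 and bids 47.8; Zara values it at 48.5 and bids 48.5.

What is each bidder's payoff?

Sorted high to low: Rosa 53.5, then Lars 50.6, then Zara 48.5, then Fatima 47.8, then Emil 38.9.
Rosa has the top bid and wins; the price is the second-highest bid, 50.6.
Rosa's payoff = 53.5 − 50.6 = 2.9. All other bidders lose, so their payoff is 0.

Lars 0.0, Emil 0.0, Rosa 2.9, Fatima 0.0, Zara 0.0.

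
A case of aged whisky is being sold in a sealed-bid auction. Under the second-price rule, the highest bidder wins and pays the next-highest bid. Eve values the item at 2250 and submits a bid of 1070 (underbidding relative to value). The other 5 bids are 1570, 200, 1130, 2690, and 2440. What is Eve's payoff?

Highest competing bid: 2690.
Eve's bid 1070 is not the highest, so Eve loses, pays nothing, and earns zero payoff.

Eve's payoff: 0.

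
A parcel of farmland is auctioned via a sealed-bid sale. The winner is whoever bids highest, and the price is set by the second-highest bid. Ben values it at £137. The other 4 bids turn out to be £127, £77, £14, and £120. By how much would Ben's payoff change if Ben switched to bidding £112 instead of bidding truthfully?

Payoff change: -£10.

The highest competing bid is £127.
Bidding truthfully at £137: Ben has the top bid, wins, and pays the second-highest bid £127. Payoff = £137 − £127 = £10.
Bidding £112: the top bid is £127 (a rival), so Ben loses. Payoff = £0.
Change = £0 − £10 = -£10.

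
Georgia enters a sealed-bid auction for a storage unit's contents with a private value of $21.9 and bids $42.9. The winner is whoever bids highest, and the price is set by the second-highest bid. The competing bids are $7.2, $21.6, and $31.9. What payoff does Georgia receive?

Payoff = -$10.0.

Highest competing bid: $31.9.
Georgia's bid $42.9 is the highest overall, so Georgia wins and pays the second-highest bid, $31.9.
Payoff = value − price = $21.9 − $31.9 = -$10.0.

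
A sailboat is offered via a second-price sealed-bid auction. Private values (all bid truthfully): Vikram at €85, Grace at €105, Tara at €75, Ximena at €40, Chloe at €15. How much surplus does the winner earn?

Surplus = €20.

Sorted high to low: Grace €105, then Vikram €85, then Tara €75, then Ximena €40, then Chloe €15.
Grace wins with the top bid and pays the second-highest, €85.
Surplus = €105 − €85 = €20.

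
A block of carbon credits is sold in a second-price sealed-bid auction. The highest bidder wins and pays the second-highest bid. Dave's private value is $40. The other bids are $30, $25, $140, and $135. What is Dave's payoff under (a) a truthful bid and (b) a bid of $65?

Truthful: $0; alternative: $0.

The highest competing bid is $140.
Bidding truthfully at $40: the top bid is $140 (a rival), so Dave loses. Payoff = $0.
Bidding $65: the top bid is $140 (a rival), so Dave loses. Payoff = $0.
The bid only affects whether you win, not the price — here both bids land on the same side of the top rival bid, so the deviation is payoff-neutral.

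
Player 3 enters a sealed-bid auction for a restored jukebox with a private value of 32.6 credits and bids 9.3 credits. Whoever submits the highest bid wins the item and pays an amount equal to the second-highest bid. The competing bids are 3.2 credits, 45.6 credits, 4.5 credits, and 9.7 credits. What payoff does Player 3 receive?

0.0 credits

Highest competing bid: 45.6 credits.
Player 3's bid 9.3 credits is not the highest, so Player 3 loses, pays nothing, and earns zero payoff.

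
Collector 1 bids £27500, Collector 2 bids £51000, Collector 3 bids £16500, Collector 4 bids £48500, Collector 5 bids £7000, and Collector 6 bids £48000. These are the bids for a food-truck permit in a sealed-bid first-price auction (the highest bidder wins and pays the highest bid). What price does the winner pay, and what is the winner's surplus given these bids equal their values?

Bids in descending order: Collector 2 £51000 > Collector 4 £48500 > Collector 6 £48000 > Collector 1 £27500 > Collector 3 £16500 > Collector 5 £7000.
Collector 2 is the highest bidder, so Collector 2 wins.
Under the first-price rule, the price is the highest bid: £51000.
Surplus = £51000 − £51000 = £0.

Price £51000; surplus £0.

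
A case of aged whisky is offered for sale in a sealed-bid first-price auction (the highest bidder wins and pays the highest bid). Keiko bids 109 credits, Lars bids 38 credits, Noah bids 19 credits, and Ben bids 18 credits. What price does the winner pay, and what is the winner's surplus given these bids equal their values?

Ranking the bids: Keiko 109 credits > Lars 38 credits > Noah 19 credits > Ben 18 credits.
Keiko is the highest bidder, so Keiko wins.
Under the first-price rule, the price is the highest bid: 109 credits.
Surplus = 109 credits − 109 credits = 0 credits.

Price 109 credits; surplus 0 credits.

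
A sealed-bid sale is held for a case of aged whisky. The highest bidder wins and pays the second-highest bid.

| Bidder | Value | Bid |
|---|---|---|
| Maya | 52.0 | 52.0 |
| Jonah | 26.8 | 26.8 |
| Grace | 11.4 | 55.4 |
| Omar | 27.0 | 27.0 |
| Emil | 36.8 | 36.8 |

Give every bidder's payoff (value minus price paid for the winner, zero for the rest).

Payoffs: Maya 0.0, Jonah 0.0, Grace -40.6, Omar 0.0, Emil 0.0.

Sorted high to low: Grace 55.4; Maya 52.0; Emil 36.8; Omar 27.0; Jonah 26.8.
Grace has the top bid and wins; the price is the second-highest bid, 52.0.
Grace's payoff = 11.4 − 52.0 = -40.6. All other bidders lose, so their payoff is 0.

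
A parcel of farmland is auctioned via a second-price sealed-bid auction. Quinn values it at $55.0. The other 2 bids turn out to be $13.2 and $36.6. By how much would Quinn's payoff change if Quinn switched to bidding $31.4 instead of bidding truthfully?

The highest competing bid is $36.6.
Bidding truthfully at $55.0: Quinn has the top bid, wins, and pays the second-highest bid $36.6. Payoff = $55.0 − $36.6 = $18.4.
Bidding $31.4: the top bid is $36.6 (a rival), so Quinn loses. Payoff = $0.0.
Change = $0.0 − $18.4 = -$18.4.
This is the dominant-strategy logic: truthful bidding weakly beats any alternative.

Payoff change: -$18.4.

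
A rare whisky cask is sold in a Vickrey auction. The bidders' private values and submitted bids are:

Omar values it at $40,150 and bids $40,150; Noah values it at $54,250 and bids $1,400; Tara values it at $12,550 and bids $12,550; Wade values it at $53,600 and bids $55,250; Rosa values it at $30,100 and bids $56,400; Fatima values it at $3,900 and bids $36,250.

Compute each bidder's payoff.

Payoffs: Omar $0, Noah $0, Tara $0, Wade $0, Rosa -$25,150, Fatima $0.

Bids in descending order: Rosa $56,400, then Wade $55,250, then Omar $40,150, then Fatima $36,250, then Tara $12,550, then Noah $1,400.
Rosa has the top bid and wins; the price is the second-highest bid, $55,250.
Rosa's payoff = $30,100 − $55,250 = -$25,150. All other bidders lose, so their payoff is 0.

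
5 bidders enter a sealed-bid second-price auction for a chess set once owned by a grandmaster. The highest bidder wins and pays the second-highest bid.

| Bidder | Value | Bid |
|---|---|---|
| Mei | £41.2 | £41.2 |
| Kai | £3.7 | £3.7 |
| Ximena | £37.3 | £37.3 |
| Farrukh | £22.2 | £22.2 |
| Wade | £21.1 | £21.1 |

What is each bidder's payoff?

Ordered from highest: Mei £41.2, then Ximena £37.3, then Farrukh £22.2, then Wade £21.1, then Kai £3.7.
Mei has the top bid and wins; the price is the second-highest bid, £37.3.
Mei's payoff = £41.2 − £37.3 = £3.9. All other bidders lose, so their payoff is 0.

Payoffs: Mei £3.9, Kai £0.0, Ximena £0.0, Farrukh £0.0, Wade £0.0.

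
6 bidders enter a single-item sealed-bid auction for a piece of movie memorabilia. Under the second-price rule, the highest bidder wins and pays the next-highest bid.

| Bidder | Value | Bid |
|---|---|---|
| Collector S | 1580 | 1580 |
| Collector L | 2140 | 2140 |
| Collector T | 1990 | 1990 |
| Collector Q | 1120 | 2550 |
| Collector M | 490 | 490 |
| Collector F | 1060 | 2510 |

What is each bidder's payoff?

Sorted high to low: Collector Q 2550, then Collector F 2510, then Collector L 2140, then Collector T 1990, then Collector S 1580, then Collector M 490.
Collector Q has the top bid and wins; the price is the second-highest bid, 2510.
Collector Q's payoff = 1120 − 2510 = -1390. All other bidders lose, so their payoff is 0.

Collector S 0, Collector L 0, Collector T 0, Collector Q -1390, Collector M 0, Collector F 0.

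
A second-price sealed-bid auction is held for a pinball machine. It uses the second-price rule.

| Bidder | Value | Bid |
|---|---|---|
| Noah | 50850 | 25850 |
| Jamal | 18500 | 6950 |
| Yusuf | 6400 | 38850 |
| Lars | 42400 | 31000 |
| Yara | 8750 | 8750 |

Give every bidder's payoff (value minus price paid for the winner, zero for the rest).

Ordered from highest: Yusuf 38850, then Lars 31000, then Noah 25850, then Yara 8750, then Jamal 6950.
Yusuf has the top bid and wins; the price is the second-highest bid, 31000.
Yusuf's payoff = 6400 − 31000 = -24600. All other bidders lose, so their payoff is 0.

Payoffs: Noah 0, Jamal 0, Yusuf -24600, Lars 0, Yara 0.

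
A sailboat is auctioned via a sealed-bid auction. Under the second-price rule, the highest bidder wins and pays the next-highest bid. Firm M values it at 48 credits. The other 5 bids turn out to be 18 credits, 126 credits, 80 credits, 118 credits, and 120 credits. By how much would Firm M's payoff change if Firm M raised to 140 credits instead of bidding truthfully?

Payoff change: -78 credits.

The highest competing bid is 126 credits.
Bidding truthfully at 48 credits: the top bid is 126 credits (a rival), so Firm M loses. Payoff = 0 credits.
Bidding 140 credits: Firm M has the top bid, wins, and pays the second-highest bid 126 credits. Payoff = 48 credits − 126 credits = -78 credits.
Change = -78 credits − 0 credits = -78 credits.
This is the dominant-strategy logic: truthful bidding weakly beats any alternative.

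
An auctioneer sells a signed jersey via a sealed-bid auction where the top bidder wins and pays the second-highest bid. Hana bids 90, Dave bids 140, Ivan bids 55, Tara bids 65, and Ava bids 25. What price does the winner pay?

Sorted high to low: Dave 140, then Hana 90, then Tara 65, then Ivan 55, then Ava 25.
Dave is the highest bidder, so Dave wins.
Under the second-price rule, the price is the second-highest bid: 90.

90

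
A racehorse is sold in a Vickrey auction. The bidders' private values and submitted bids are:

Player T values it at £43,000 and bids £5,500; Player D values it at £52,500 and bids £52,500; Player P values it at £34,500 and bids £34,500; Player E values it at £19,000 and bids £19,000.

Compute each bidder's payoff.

Ranking the bids: Player D £52,500 > Player P £34,500 > Player E £19,000 > Player T £5,500.
Player D has the top bid and wins; the price is the second-highest bid, £34,500.
Player D's payoff = £52,500 − £34,500 = £18,000. All other bidders lose, so their payoff is 0.

Payoffs: Player T £0, Player D £18,000, Player P £0, Player E £0.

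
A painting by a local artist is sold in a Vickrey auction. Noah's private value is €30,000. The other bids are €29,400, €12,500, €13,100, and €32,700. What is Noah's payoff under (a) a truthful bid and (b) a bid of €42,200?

Truthful: €0; alternative: -€2,700.

The highest competing bid is €32,700.
Bidding truthfully at €30,000: the top bid is €32,700 (a rival), so Noah loses. Payoff = €0.
Bidding €42,200: Noah has the top bid, wins, and pays the second-highest bid €32,700. Payoff = €30,000 − €32,700 = -€2,700.
This is the dominant-strategy logic: truthful bidding weakly beats any alternative.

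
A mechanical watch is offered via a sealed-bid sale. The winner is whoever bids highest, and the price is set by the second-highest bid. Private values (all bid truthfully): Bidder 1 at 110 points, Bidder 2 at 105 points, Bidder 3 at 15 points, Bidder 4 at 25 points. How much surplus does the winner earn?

Ordered from highest: Bidder 1 110 points, then Bidder 2 105 points, then Bidder 4 25 points, then Bidder 3 15 points.
Bidder 1 wins with the top bid and pays the second-highest, 105 points.
Surplus = 110 points − 105 points = 5 points.

Winner's surplus: 5 points.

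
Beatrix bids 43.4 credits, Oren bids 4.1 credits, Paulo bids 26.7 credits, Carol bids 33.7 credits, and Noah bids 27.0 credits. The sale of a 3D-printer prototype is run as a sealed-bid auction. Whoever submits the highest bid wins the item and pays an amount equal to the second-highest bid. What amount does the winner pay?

Price paid: 33.7 credits.

Bids in descending order: Beatrix 43.4 credits > Carol 33.7 credits > Noah 27.0 credits > Paulo 26.7 credits > Oren 4.1 credits.
Beatrix has the highest bid, so Beatrix wins.
The second-highest bid is 33.7 credits, so that is what Beatrix pays.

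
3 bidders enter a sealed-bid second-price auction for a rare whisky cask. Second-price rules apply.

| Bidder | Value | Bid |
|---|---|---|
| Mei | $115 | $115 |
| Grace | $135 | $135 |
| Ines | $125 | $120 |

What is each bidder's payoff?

Mei $0, Grace $15, Ines $0.

Ranking the bids: Grace $135 > Ines $120 > Mei $115.
Grace has the top bid and wins; the price is the second-highest bid, $120.
Grace's payoff = $135 − $120 = $15. All other bidders lose, so their payoff is 0.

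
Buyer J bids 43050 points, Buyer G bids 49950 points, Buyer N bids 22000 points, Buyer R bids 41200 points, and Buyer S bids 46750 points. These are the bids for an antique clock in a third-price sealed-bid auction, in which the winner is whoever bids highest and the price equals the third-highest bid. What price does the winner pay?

Ordered from highest: Buyer G 49950 points, then Buyer S 46750 points, then Buyer J 43050 points, then Buyer R 41200 points, then Buyer N 22000 points.
Buyer G is the highest bidder, so Buyer G wins.
Under the third-price rule, the price is the third-highest bid: 43050 points.

43050 points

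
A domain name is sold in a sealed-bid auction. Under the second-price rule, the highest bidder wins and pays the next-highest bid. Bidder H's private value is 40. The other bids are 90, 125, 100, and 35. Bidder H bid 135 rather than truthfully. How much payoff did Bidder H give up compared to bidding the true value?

85

The highest competing bid is 125.
Bidding truthfully at 40: the top bid is 125 (a rival), so Bidder H loses. Payoff = 0.
Bidding 135: Bidder H has the top bid, wins, and pays the second-highest bid 125. Payoff = 40 − 125 = -85.
Regret = truthful payoff − actual payoff = 0 − -85 = 85.
This is the dominant-strategy logic: truthful bidding weakly beats any alternative.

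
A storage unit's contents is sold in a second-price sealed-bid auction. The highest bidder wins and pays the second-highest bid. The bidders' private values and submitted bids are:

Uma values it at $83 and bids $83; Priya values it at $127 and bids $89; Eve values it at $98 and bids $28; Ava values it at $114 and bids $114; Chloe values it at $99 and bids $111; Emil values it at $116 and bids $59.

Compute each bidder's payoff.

Sorted high to low: Ava $114; Chloe $111; Priya $89; Uma $83; Emil $59; Eve $28.
Ava has the top bid and wins; the price is the second-highest bid, $111.
Ava's payoff = $114 − $111 = $3. All other bidders lose, so their payoff is 0.

Uma $0, Priya $0, Eve $0, Ava $3, Chloe $0, Emil $0.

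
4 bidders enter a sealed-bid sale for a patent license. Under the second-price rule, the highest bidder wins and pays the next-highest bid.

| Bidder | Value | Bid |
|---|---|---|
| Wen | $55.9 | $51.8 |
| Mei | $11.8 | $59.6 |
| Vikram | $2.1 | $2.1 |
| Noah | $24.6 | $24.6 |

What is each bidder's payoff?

Ranking the bids: Mei $59.6; Wen $51.8; Noah $24.6; Vikram $2.1.
Mei has the top bid and wins; the price is the second-highest bid, $51.8.
Mei's payoff = $11.8 − $51.8 = -$40.0. All other bidders lose, so their payoff is 0.

Payoffs: Wen $0.0, Mei -$40.0, Vikram $0.0, Noah $0.0.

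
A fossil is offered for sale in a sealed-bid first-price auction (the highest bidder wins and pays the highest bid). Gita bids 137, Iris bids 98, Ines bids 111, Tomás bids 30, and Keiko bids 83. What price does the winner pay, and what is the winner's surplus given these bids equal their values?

The winner pays 137 for a surplus of 0.

Bids in descending order: Gita 137 > Ines 111 > Iris 98 > Keiko 83 > Tomás 30.
Gita is the highest bidder, so Gita wins.
Under the first-price rule, the price is the highest bid: 137.
Surplus = 137 − 137 = 0.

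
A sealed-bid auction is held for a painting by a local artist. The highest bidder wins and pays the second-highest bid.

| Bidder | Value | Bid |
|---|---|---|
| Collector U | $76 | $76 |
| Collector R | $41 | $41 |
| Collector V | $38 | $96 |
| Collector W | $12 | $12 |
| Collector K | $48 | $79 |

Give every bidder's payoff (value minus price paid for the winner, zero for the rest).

Collector U $0, Collector R $0, Collector V -$41, Collector W $0, Collector K $0.

Ordered from highest: Collector V $96; Collector K $79; Collector U $76; Collector R $41; Collector W $12.
Collector V has the top bid and wins; the price is the second-highest bid, $79.
Collector V's payoff = $38 − $79 = -$41. All other bidders lose, so their payoff is 0.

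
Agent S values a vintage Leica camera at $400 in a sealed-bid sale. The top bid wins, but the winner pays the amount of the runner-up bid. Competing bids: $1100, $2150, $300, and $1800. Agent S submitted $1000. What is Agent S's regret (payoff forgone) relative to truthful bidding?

$0

The highest competing bid is $2150.
Bidding truthfully at $400: the top bid is $2150 (a rival), so Agent S loses. Payoff = $0.
Bidding $1000: the top bid is $2150 (a rival), so Agent S loses. Payoff = $0.
Regret = truthful payoff − actual payoff = $0 − $0 = $0.
The bid only affects whether you win, not the price — here both bids land on the same side of the top rival bid, so the deviation is payoff-neutral.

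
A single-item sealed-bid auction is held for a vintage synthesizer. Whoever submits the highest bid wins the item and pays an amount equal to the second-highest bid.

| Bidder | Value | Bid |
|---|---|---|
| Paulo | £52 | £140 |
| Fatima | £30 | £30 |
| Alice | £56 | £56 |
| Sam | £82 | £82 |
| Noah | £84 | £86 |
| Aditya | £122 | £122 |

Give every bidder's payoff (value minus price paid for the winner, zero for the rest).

Sorted high to low: Paulo £140 > Aditya £122 > Noah £86 > Sam £82 > Alice £56 > Fatima £30.
Paulo has the top bid and wins; the price is the second-highest bid, £122.
Paulo's payoff = £52 − £122 = -£70. All other bidders lose, so their payoff is 0.

Paulo -£70, Fatima £0, Alice £0, Sam £0, Noah £0, Aditya £0.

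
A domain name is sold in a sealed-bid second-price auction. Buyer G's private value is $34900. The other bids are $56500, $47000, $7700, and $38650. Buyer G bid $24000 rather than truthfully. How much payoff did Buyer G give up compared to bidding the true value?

The highest competing bid is $56500.
Bidding truthfully at $34900: the top bid is $56500 (a rival), so Buyer G loses. Payoff = $0.
Bidding $24000: the top bid is $56500 (a rival), so Buyer G loses. Payoff = $0.
Regret = truthful payoff − actual payoff = $0 − $0 = $0.

Regret: $0.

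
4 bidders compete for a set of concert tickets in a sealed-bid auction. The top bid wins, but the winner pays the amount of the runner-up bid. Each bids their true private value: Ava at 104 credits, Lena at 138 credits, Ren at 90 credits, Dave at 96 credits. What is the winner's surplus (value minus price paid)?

Sorted high to low: Lena 138 credits; Ava 104 credits; Dave 96 credits; Ren 90 credits.
Lena wins with the top bid and pays the second-highest, 104 credits.
Surplus = 138 credits − 104 credits = 34 credits.

Surplus = 34 credits.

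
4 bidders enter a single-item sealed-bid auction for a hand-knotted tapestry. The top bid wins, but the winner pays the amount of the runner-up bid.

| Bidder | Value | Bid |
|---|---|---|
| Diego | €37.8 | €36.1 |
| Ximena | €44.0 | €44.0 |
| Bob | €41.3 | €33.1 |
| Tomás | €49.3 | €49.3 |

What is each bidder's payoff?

Ordered from highest: Tomás €49.3 > Ximena €44.0 > Diego €36.1 > Bob €33.1.
Tomás has the top bid and wins; the price is the second-highest bid, €44.0.
Tomás's payoff = €49.3 − €44.0 = €5.3. All other bidders lose, so their payoff is 0.

Payoffs: Diego €0.0, Ximena €0.0, Bob €0.0, Tomás €5.3.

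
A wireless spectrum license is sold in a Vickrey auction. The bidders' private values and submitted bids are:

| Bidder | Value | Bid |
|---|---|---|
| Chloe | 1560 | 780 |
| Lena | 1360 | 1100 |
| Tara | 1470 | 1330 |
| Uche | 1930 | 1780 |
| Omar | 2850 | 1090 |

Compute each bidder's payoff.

Chloe 0, Lena 0, Tara 0, Uche 600, Omar 0.

Sorted high to low: Uche 1780, then Tara 1330, then Lena 1100, then Omar 1090, then Chloe 780.
Uche has the top bid and wins; the price is the second-highest bid, 1330.
Uche's payoff = 1930 − 1330 = 600. All other bidders lose, so their payoff is 0.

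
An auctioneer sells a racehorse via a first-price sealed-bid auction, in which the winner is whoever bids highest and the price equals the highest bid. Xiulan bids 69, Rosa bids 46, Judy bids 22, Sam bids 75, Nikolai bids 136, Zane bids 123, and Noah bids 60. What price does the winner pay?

Ordered from highest: Nikolai 136, then Zane 123, then Sam 75, then Xiulan 69, then Noah 60, then Rosa 46, then Judy 22.
Nikolai is the highest bidder, so Nikolai wins.
Under the first-price rule, the price is the highest bid: 136.

136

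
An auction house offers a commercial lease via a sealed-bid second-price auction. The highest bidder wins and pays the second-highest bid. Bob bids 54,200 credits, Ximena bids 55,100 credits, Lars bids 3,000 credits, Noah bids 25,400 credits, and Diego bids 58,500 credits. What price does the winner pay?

55,100 credits

Ranking the bids: Diego 58,500 credits > Ximena 55,100 credits > Bob 54,200 credits > Noah 25,400 credits > Lars 3,000 credits.
Diego has the highest bid, so Diego wins.
The second-highest bid is 55,100 credits, so that is what Diego pays.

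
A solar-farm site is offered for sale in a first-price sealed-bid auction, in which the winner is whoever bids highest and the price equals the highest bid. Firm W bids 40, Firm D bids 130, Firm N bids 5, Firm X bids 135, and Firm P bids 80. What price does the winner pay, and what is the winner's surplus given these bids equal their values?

Price 135; surplus 0.

Sorted high to low: Firm X 135; Firm D 130; Firm P 80; Firm W 40; Firm N 5.
Firm X is the highest bidder, so Firm X wins.
Under the first-price rule, the price is the highest bid: 135.
Surplus = 135 − 135 = 0.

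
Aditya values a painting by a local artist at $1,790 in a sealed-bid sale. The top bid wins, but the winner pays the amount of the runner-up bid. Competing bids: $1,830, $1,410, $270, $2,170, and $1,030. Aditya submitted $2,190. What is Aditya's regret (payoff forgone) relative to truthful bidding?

The highest competing bid is $2,170.
Bidding truthfully at $1,790: the top bid is $2,170 (a rival), so Aditya loses. Payoff = $0.
Bidding $2,190: Aditya has the top bid, wins, and pays the second-highest bid $2,170. Payoff = $1,790 − $2,170 = -$380.
Regret = truthful payoff − actual payoff = $0 − -$380 = $380.
Deviating from a truthful bid can only lose payoff in a second-price auction — never gain.

$380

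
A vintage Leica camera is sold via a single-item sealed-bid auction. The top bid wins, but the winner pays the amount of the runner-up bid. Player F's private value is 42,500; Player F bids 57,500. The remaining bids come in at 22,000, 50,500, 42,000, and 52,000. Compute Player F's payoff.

-9,500

Highest competing bid: 52,000.
Player F's bid 57,500 is the highest overall, so Player F wins and pays the second-highest bid, 52,000.
Payoff = value − price = 42,500 − 52,000 = -9,500.
Overbidding won the item at a price above value — truthful bidding would have avoided this loss.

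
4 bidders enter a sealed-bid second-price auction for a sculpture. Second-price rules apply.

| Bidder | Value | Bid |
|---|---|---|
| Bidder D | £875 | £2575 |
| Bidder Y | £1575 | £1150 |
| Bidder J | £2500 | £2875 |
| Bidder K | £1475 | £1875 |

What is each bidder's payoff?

Bidder D £0, Bidder Y £0, Bidder J -£75, Bidder K £0.

Bids in descending order: Bidder J £2875 > Bidder D £2575 > Bidder K £1875 > Bidder Y £1150.
Bidder J has the top bid and wins; the price is the second-highest bid, £2575.
Bidder J's payoff = £2500 − £2575 = -£75. All other bidders lose, so their payoff is 0.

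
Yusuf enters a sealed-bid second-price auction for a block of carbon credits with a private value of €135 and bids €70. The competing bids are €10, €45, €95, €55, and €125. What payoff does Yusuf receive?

Payoff = €0.

Highest competing bid: €125.
Yusuf's bid €70 is not the highest, so Yusuf loses, pays nothing, and earns zero payoff.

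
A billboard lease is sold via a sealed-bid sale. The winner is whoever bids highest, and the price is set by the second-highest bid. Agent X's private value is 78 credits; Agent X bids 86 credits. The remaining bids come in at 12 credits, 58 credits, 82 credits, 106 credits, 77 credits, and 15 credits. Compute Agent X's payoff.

Highest competing bid: 106 credits.
Agent X's bid 86 credits is not the highest, so Agent X loses, pays nothing, and earns zero payoff.

Agent X's payoff: 0 credits.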